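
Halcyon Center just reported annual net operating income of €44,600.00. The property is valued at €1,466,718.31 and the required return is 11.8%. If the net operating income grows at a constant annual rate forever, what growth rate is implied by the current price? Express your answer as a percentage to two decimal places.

P = D₀(1+g)/(r−g) ⇒ P(r−g) = D₀(1+g) ⇒ g(P+D₀) = P·r − D₀
g = (P·r − D₀)/(P + D₀) = (€1,466,718.31×0.118 − €44,600.00) / (€1,466,718.31 + €44,600.00) = 0.085007

8.50%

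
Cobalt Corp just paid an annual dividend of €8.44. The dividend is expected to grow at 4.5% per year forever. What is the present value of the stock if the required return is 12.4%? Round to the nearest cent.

€111.64

D₁ = D₀ × (1 + g) = €8.44 × 1.045 = €8.8198
Growing perpetuity: P = D₁ / (r − g) = €8.8198 / (0.124 − 0.045) = €111.64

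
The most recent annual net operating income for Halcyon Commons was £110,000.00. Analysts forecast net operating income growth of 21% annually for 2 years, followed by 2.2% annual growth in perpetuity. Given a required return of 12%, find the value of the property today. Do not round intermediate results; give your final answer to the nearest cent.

£1586140.67

D_1 = 133100.00000
D_2 = 161051.00000
Terminal value at year 2: TV = D_2×(1+g_2)/(r−g_2) = 164594.12200/0.098 = 1679531.85714
P_0 = D_1/(1+r)^1 + D_2/(1+r)^2 + TV/(1+r)^2
    = 118839.28571 + 128388.87117 + 1338912.51367 = 1586140.67055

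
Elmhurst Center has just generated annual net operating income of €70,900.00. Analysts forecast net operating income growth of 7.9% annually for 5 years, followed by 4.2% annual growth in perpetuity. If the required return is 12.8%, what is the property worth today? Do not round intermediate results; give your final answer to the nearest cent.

€998874.21

D_1 = 76501.10000
D_2 = 82544.68690
D_3 = 89065.71717
D_4 = 96101.90882
D_5 = 103693.95962
Terminal value at year 5: TV = D_5×(1+g_2)/(r−g_2) = 108049.10592/0.086 = 1256384.95258
P_0 = D_1/(1+r)^1 + D_2/(1+r)^2 + D_3/(1+r)^3 + D_4/(1+r)^4 + D_5/(1+r)^5 + TV/(1+r)^5
    = 67820.12411 + 64874.03716 + 62055.92739 + 59360.23551 + 56781.64372 + 687982.24134 = 998874.20924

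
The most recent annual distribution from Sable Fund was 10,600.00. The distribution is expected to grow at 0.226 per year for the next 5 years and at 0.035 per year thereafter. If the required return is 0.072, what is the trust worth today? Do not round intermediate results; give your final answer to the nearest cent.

D_1 = 12995.60000
D_2 = 15932.60560
D_3 = 19533.37447
D_4 = 23947.91709
D_5 = 29360.14636
Terminal value at year 5: TV = D_5×(1+g_2)/(r−g_2) = 30387.75148/0.037 = 821290.58056
P_0 = D_1/(1+r)^1 + D_2/(1+r)^2 + D_3/(1+r)^3 + D_4/(1+r)^4 + D_5/(1+r)^5 + TV/(1+r)^5
    = 12122.76119 + 13864.27726 + 15855.97381 + 18133.79094 + 20738.83180 + 580126.78153 = 660842.41654

660842.42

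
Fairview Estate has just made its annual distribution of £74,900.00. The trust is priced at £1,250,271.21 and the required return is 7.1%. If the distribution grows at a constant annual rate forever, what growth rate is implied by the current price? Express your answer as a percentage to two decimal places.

1.05%

P = D₀(1+g)/(r−g) ⇒ P(r−g) = D₀(1+g) ⇒ g(P+D₀) = P·r − D₀
g = (P·r − D₀)/(P + D₀) = (£1,250,271.21×0.071 − £74,900.00) / (£1,250,271.21 + £74,900.00) = 0.010466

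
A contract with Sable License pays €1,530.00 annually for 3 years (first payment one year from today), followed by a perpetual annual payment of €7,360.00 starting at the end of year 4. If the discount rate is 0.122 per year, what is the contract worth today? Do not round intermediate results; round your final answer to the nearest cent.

€46373.18

PV of 3-year annuity: €1,530.00 × [1 − (1+0.122)^−3] / 0.122 = 3662.20904
Perpetuity value at year 3: €7,360.00 / 0.122 = 60327.86885
PV of perpetuity: 60327.86885 / (1+0.122)^3 = 42710.96786
Total PV = 3662.20904 + 42710.96786 = 46373.17689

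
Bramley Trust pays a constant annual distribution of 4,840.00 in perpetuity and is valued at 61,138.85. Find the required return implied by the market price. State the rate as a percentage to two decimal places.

7.92%

P = C/r ⇒ r = C/P = 4,840.00/61,138.85 = 0.079164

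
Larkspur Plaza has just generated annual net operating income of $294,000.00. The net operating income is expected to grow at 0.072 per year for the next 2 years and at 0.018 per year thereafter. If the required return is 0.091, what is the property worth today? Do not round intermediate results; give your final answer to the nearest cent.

$4531061.86

D_1 = 315168.00000
D_2 = 337860.09600
Terminal value at year 2: TV = D_2×(1+g_2)/(r−g_2) = 343941.57773/0.073 = 4711528.46203
P_0 = D_1/(1+r)^1 + D_2/(1+r)^2 + TV/(1+r)^2
    = 288879.92667 + 283849.02053 + 3958332.91637 = 4531061.86357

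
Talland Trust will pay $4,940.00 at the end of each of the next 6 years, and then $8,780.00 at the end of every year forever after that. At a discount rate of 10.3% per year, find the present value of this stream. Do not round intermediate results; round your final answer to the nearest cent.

$68664.53

PV of 6-year annuity: $4,940.00 × [1 − (1+0.103)^−6] / 0.103 = 21327.14946
Perpetuity value at year 6: $8,780.00 / 0.103 = 85242.71845
PV of perpetuity: 85242.71845 / (1+0.103)^6 = 47337.37993
Total PV = 21327.14946 + 47337.37993 = 68664.52939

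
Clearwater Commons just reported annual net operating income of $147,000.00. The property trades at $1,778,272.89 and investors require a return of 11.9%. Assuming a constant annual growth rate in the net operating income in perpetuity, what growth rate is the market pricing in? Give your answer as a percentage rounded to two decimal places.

P = D₀(1+g)/(r−g) ⇒ P(r−g) = D₀(1+g) ⇒ g(P+D₀) = P·r − D₀
g = (P·r − D₀)/(P + D₀) = ($1,778,272.89×0.119 − $147,000.00) / ($1,778,272.89 + $147,000.00) = 0.033561

3.36%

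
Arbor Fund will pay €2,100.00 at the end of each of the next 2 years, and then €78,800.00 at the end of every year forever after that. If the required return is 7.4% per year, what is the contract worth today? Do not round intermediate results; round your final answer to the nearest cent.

€926954.93

PV of 2-year annuity: €2,100.00 × [1 − (1+0.074)^−2] / 0.074 = 3775.89131
Perpetuity value at year 2: €78,800.00 / 0.074 = 1064864.86486
PV of perpetuity: 1064864.86486 / (1+0.074)^2 = 923179.03872
Total PV = 3775.89131 + 923179.03872 = 926954.93002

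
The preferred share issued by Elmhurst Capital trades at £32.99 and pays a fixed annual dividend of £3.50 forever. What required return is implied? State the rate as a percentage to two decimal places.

10.61%

P = C/r ⇒ r = C/P = £3.50/£32.99 = 0.106093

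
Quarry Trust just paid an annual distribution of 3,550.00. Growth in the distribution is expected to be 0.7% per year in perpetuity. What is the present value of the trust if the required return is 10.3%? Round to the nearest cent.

37238.02

D₁ = D₀ × (1 + g) = 3,550.00 × 1.007 = 3,574.8500
Growing perpetuity: P = D₁ / (r − g) = 3,574.8500 / (0.103 − 0.007) = 37,238.02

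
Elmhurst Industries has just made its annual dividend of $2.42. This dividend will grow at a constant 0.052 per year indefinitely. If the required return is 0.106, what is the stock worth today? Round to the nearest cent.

D₁ = D₀ × (1 + g) = $2.42 × 1.052 = $2.5458
Growing perpetuity: P = D₁ / (r − g) = $2.5458 / (0.106 − 0.052) = $47.15

$47.15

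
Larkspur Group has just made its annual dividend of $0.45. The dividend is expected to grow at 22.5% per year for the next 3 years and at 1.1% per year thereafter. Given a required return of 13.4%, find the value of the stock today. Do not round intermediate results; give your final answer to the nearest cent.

D_1 = 0.55125
D_2 = 0.67528
D_3 = 0.82722
Terminal value at year 3: TV = D_3×(1+g_2)/(r−g_2) = 0.83632/0.123 = 6.79934
P_0 = D_1/(1+r)^1 + D_2/(1+r)^2 + D_3/(1+r)^3 + TV/(1+r)^3
    = 0.48611 + 0.52512 + 0.56726 + 4.66259 = 6.24109

$6.24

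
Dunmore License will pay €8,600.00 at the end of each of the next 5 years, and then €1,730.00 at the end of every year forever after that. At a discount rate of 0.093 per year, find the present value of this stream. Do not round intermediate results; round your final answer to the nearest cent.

€45117.34

PV of 5-year annuity: €8,600.00 × [1 − (1+0.093)^−5] / 0.093 = 33192.23132
Perpetuity value at year 5: €1,730.00 / 0.093 = 18602.15054
PV of perpetuity: 18602.15054 / (1+0.093)^5 = 11925.10866
Total PV = 33192.23132 + 11925.10866 = 45117.33997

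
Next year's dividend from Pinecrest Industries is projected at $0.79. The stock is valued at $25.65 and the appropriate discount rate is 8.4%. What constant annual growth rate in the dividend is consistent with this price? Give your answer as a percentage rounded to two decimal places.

P = D₁/(r−g) ⇒ g = r − D₁/P = 0.084 − $0.79/$25.65 = 0.053201

5.32%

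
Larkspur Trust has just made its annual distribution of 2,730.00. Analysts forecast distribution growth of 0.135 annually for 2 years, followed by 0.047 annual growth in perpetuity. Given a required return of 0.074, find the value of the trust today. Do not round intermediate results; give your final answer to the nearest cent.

124164.26

D_1 = 3098.55000
D_2 = 3516.85425
Terminal value at year 2: TV = D_2×(1+g_2)/(r−g_2) = 3682.14640/0.027 = 136375.79258
P_0 = D_1/(1+r)^1 + D_2/(1+r)^2 + TV/(1+r)^2
    = 2885.05587 + 3048.91844 + 118230.28185 = 124164.25616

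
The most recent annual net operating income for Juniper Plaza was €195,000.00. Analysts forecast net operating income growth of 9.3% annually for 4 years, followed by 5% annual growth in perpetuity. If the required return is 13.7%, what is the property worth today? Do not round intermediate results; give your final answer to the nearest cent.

€2717158.96

D_1 = 213135.00000
D_2 = 232956.55500
D_3 = 254621.51461
D_4 = 278301.31547
Terminal value at year 4: TV = D_4×(1+g_2)/(r−g_2) = 292216.38125/0.087 = 3358808.97986
P_0 = D_1/(1+r)^1 + D_2/(1+r)^2 + D_3/(1+r)^3 + D_4/(1+r)^4 + TV/(1+r)^4
    = 187453.82586 + 180199.67604 + 173226.24971 + 166522.68332 + 2009756.52277 = 2717158.95769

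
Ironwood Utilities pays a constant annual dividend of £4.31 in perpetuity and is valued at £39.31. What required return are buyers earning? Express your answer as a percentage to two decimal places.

P = C/r ⇒ r = C/P = £4.31/£39.31 = 0.109641

10.96%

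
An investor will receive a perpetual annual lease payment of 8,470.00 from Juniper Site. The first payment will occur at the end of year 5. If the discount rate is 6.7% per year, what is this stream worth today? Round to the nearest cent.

97532.85

Value at end of year 4: C / r = 8,470.00 / 0.067 = 126,417.9104
Discount to today: PV = 126,417.9104 / (1 + 0.067)^4 = 126,417.9104 / 1.296157 = 97,532.85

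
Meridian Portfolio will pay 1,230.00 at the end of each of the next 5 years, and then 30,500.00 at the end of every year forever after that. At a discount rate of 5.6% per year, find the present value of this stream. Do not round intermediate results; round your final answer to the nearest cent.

PV of 5-year annuity: 1,230.00 × [1 − (1+0.056)^−5] / 0.056 = 5238.07770
Perpetuity value at year 5: 30,500.00 / 0.056 = 544642.85714
PV of perpetuity: 544642.85714 / (1+0.056)^5 = 414755.56448
Total PV = 5238.07770 + 414755.56448 = 419993.64218

419993.64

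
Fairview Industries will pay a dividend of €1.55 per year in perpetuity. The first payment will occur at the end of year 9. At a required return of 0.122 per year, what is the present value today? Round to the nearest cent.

€5.06

Value at end of year 8: C / r = €1.55 / 0.122 = €12.7049
Discount to today: PV = €12.7049 / (1 + 0.122)^8 = €12.7049 / 2.511556 = €5.06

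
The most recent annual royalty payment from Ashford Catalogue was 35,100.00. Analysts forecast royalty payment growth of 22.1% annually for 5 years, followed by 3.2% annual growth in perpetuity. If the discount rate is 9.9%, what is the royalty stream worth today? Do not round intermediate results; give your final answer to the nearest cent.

1158520.70

D_1 = 42857.10000
D_2 = 52328.51910
D_3 = 63893.12182
D_4 = 78013.50174
D_5 = 95254.48563
Terminal value at year 5: TV = D_5×(1+g_2)/(r−g_2) = 98302.62917/0.067 = 1467203.42043
P_0 = D_1/(1+r)^1 + D_2/(1+r)^2 + D_3/(1+r)^3 + D_4/(1+r)^4 + D_5/(1+r)^5 + TV/(1+r)^5
    = 38996.45132 + 43325.44774 + 48135.00608 + 53478.47355 + 59415.11938 + 915170.19703 = 1158520.69509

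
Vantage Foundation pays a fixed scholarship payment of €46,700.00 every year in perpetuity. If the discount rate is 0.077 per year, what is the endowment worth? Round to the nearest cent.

Level perpetuity: PV = C / r = €46,700.00 / 0.077 = €606,493.51

€606493.51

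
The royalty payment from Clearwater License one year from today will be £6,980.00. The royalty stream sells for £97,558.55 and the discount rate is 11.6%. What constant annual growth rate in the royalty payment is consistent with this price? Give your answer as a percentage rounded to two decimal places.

P = D₁/(r−g) ⇒ g = r − D₁/P = 0.116 − £6,980.00/£97,558.55 = 0.044453

4.45%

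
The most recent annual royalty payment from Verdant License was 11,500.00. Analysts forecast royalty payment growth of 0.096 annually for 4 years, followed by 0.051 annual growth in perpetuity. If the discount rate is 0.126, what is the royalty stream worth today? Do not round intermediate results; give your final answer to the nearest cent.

D_1 = 12604.00000
D_2 = 13813.98400
D_3 = 15140.12646
D_4 = 16593.57860
Terminal value at year 4: TV = D_4×(1+g_2)/(r−g_2) = 17439.85111/0.075 = 232531.34818
P_0 = D_1/(1+r)^1 + D_2/(1+r)^2 + D_3/(1+r)^3 + D_4/(1+r)^4 + TV/(1+r)^4
    = 11193.60568 + 10895.37463 + 10605.08933 + 10322.53811 + 144653.16737 = 187669.77512

187669.78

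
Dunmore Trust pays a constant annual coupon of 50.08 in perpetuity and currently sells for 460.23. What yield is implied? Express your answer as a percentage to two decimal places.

10.88%

P = C/r ⇒ r = C/P = 50.08/460.23 = 0.108815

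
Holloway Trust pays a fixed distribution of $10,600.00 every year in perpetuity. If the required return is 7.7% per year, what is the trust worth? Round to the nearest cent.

Level perpetuity: PV = C / r = $10,600.00 / 0.077 = $137,662.34

$137662.34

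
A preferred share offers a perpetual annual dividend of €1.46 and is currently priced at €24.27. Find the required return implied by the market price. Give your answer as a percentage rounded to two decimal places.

6.02%

P = C/r ⇒ r = C/P = €1.46/€24.27 = 0.060157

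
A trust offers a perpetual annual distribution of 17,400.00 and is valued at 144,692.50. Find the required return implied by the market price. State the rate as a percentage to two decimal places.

12.03%

P = C/r ⇒ r = C/P = 17,400.00/144,692.50 = 0.120255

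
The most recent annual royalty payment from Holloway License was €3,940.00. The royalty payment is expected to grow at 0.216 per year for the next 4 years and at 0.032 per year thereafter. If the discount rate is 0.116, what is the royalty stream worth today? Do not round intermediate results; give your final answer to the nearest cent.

D_1 = 4791.04000
D_2 = 5825.90464
D_3 = 7084.30004
D_4 = 8614.50885
Terminal value at year 4: TV = D_4×(1+g_2)/(r−g_2) = 8890.17313/0.084 = 105835.39446
P_0 = D_1/(1+r)^1 + D_2/(1+r)^2 + D_3/(1+r)^3 + D_4/(1+r)^4 + TV/(1+r)^4
    = 4293.04659 + 4677.72819 + 5096.87946 + 5553.58909 + 68229.80882 = 87851.05216

€87851.05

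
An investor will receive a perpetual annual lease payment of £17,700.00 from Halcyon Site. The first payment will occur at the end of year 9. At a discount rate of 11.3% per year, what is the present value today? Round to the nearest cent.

Value at end of year 8: C / r = £17,700.00 / 0.113 = £156,637.1681
Discount to today: PV = £156,637.1681 / (1 + 0.113)^8 = £156,637.1681 / 2.354840 = £66,517.13

£66517.13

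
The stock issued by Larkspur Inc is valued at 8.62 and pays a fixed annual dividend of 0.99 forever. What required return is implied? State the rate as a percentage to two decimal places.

P = C/r ⇒ r = C/P = 0.99/8.62 = 0.114849

11.48%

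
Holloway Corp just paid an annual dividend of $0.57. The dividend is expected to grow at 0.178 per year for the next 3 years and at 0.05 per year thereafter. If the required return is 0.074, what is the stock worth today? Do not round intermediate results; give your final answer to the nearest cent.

$34.97

D_1 = 0.67146
D_2 = 0.79098
D_3 = 0.93177
Terminal value at year 3: TV = D_3×(1+g_2)/(r−g_2) = 0.97836/0.024 = 40.76513
P_0 = D_1/(1+r)^1 + D_2/(1+r)^2 + D_3/(1+r)^3 + TV/(1+r)^3
    = 0.62520 + 0.68574 + 0.75214 + 32.90606 = 34.96913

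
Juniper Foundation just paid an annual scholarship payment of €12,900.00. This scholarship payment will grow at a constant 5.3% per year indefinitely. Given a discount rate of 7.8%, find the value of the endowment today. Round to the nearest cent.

D₁ = D₀ × (1 + g) = €12,900.00 × 1.053 = €13,583.7000
Growing perpetuity: P = D₁ / (r − g) = €13,583.7000 / (0.078 − 0.053) = €543,348.00

€543348.00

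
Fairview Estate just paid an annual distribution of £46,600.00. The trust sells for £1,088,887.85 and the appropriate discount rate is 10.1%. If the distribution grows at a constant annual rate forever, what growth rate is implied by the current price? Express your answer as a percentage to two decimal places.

P = D₀(1+g)/(r−g) ⇒ P(r−g) = D₀(1+g) ⇒ g(P+D₀) = P·r − D₀
g = (P·r − D₀)/(P + D₀) = (£1,088,887.85×0.101 − £46,600.00) / (£1,088,887.85 + £46,600.00) = 0.055815

5.58%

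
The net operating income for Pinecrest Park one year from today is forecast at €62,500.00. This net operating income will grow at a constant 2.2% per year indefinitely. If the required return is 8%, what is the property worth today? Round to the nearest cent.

€1077586.21

Growing perpetuity: P = D₁ / (r − g) = €62,500.0000 / (0.08 − 0.022) = €1,077,586.21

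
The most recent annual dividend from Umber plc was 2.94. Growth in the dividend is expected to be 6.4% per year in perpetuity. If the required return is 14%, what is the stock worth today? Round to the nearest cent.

41.16

D₁ = D₀ × (1 + g) = 2.94 × 1.064 = 3.1282
Growing perpetuity: P = D₁ / (r − g) = 3.1282 / (0.14 − 0.064) = 41.16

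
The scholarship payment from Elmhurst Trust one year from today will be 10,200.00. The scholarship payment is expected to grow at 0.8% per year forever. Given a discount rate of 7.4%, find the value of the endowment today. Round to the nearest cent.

Growing perpetuity: P = D₁ / (r − g) = 10,200.0000 / (0.074 − 0.008) = 154,545.45

154545.45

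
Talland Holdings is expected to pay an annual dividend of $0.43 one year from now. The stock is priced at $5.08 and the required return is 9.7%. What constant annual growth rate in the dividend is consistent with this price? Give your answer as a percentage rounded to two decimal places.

1.24%

P = D₁/(r−g) ⇒ g = r − D₁/P = 0.097 − $0.43/$5.08 = 0.012354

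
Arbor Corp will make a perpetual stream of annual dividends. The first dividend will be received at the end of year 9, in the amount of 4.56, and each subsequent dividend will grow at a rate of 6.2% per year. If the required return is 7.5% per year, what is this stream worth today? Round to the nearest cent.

Value at end of year 8: C₁ / (r − g) = 4.56 / (0.075 − 0.062) = 350.7692
Discount to today: PV = 350.7692 / (1 + 0.075)^8 = 350.7692 / 1.783478 = 196.68

196.68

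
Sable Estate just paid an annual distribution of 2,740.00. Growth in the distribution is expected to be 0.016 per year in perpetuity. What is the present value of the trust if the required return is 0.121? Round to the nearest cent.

26512.76

D₁ = D₀ × (1 + g) = 2,740.00 × 1.016 = 2,783.8400
Growing perpetuity: P = D₁ / (r − g) = 2,783.8400 / (0.121 − 0.016) = 26,512.76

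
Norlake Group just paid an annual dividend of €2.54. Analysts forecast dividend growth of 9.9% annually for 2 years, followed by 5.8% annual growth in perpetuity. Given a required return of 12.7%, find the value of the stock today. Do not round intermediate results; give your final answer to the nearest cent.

D_1 = 2.79146
D_2 = 3.06781
Terminal value at year 2: TV = D_2×(1+g_2)/(r−g_2) = 3.24575/0.069 = 47.03982
P_0 = D_1/(1+r)^1 + D_2/(1+r)^2 + TV/(1+r)^2
    = 2.47689 + 2.41536 + 37.03547 = 41.92772

€41.93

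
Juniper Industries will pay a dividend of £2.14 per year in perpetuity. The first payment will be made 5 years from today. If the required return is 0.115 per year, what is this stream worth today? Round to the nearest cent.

£12.04

Value at end of year 4: C / r = £2.14 / 0.115 = £18.6087
Discount to today: PV = £18.6087 / (1 + 0.115)^4 = £18.6087 / 1.545608 = £12.04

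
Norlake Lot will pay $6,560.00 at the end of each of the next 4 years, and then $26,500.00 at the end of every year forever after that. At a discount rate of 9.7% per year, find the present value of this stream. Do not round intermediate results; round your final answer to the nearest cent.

PV of 4-year annuity: $6,560.00 × [1 − (1+0.097)^−4] / 0.097 = 20930.07953
Perpetuity value at year 4: $26,500.00 / 0.097 = 273195.87629
PV of perpetuity: 273195.87629 / (1+0.097)^4 = 188646.01234
Total PV = 20930.07953 + 188646.01234 = 209576.09187

$209576.09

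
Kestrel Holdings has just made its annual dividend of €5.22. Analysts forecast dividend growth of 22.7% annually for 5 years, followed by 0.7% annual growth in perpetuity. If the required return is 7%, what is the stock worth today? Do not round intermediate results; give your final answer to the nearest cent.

D_1 = 6.40494
D_2 = 7.85886
D_3 = 9.64282
D_4 = 11.83174
D_5 = 14.51755
Terminal value at year 5: TV = D_5×(1+g_2)/(r−g_2) = 14.61917/0.063 = 232.05036
P_0 = D_1/(1+r)^1 + D_2/(1+r)^2 + D_3/(1+r)^3 + D_4/(1+r)^4 + D_5/(1+r)^5 + TV/(1+r)^5
    = 5.98593 + 6.86423 + 7.87142 + 9.02638 + 10.35081 + 165.44870 = 205.54746

€205.55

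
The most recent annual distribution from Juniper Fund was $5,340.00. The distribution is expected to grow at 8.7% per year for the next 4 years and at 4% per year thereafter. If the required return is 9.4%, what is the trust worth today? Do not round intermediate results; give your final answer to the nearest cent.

$121257.88

D_1 = 5804.58000
D_2 = 6309.57846
D_3 = 6858.51179
D_4 = 7455.20231
Terminal value at year 4: TV = D_4×(1+g_2)/(r−g_2) = 7753.41040/0.054 = 143581.67415
P_0 = D_1/(1+r)^1 + D_2/(1+r)^2 + D_3/(1+r)^3 + D_4/(1+r)^4 + TV/(1+r)^4
    = 5305.83181 + 5271.88225 + 5238.14991 + 5204.63341 + 100237.38422 = 121257.88160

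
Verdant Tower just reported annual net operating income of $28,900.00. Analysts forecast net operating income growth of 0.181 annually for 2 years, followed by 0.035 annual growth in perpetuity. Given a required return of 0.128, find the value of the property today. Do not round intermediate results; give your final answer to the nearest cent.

$414500.56

D_1 = 34130.90000
D_2 = 40308.59290
Terminal value at year 2: TV = D_2×(1+g_2)/(r−g_2) = 41719.39365/0.093 = 448595.63066
P_0 = D_1/(1+r)^1 + D_2/(1+r)^2 + TV/(1+r)^2
    = 30257.89007 + 31679.58171 + 352563.08682 = 414500.55861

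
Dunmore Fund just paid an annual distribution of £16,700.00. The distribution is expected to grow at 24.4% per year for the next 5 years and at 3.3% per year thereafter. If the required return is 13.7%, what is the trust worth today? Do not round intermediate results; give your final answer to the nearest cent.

D_1 = 20774.80000
D_2 = 25843.85120
D_3 = 32149.75089
D_4 = 39994.29011
D_5 = 49752.89690
Terminal value at year 5: TV = D_5×(1+g_2)/(r−g_2) = 51394.74250/0.104 = 494180.21630
P_0 = D_1/(1+r)^1 + D_2/(1+r)^2 + D_3/(1+r)^3 + D_4/(1+r)^4 + D_5/(1+r)^5 + TV/(1+r)^5
    = 18271.59191 + 19991.08209 + 21872.38885 + 23930.74030 + 26182.79766 + 260065.67289 = 370314.27369

£370314.27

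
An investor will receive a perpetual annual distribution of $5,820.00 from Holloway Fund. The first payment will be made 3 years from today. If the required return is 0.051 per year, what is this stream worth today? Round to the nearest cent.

$103311.19

Value at end of year 2: C / r = $5,820.00 / 0.051 = $114,117.6471
Discount to today: PV = $114,117.6471 / (1 + 0.051)^2 = $114,117.6471 / 1.104601 = $103,311.19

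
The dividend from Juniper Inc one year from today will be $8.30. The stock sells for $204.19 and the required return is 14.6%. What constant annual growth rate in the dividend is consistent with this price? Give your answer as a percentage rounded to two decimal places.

10.54%

P = D₁/(r−g) ⇒ g = r − D₁/P = 0.146 − $8.30/$204.19 = 0.105352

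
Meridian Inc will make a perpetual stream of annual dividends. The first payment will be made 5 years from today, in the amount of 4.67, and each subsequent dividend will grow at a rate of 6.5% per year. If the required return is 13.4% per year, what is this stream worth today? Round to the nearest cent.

40.93

Value at end of year 4: C₁ / (r − g) = 4.67 / (0.134 − 0.065) = 67.6812
Discount to today: PV = 67.6812 / (1 + 0.134)^4 = 67.6812 / 1.653683 = 40.93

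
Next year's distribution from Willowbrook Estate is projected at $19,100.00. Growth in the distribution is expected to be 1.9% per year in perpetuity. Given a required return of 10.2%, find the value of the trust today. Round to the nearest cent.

Growing perpetuity: P = D₁ / (r − g) = $19,100.0000 / (0.102 − 0.019) = $230,120.48

$230120.48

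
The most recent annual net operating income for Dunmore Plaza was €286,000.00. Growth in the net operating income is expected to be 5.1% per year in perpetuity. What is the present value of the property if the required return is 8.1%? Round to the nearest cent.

€10019533.33

D₁ = D₀ × (1 + g) = €286,000.00 × 1.051 = €300,586.0000
Growing perpetuity: P = D₁ / (r − g) = €300,586.0000 / (0.081 − 0.051) = €10,019,533.33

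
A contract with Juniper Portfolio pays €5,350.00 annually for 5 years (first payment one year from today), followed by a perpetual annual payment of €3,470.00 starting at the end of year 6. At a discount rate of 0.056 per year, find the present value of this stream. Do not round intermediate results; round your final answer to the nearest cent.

PV of 5-year annuity: €5,350.00 × [1 − (1+0.056)^−5] / 0.056 = 22783.50871
Perpetuity value at year 5: €3,470.00 / 0.056 = 61964.28571
PV of perpetuity: 61964.28571 / (1+0.056)^5 = 47186.94455
Total PV = 22783.50871 + 47186.94455 = 69970.45326

€69970.45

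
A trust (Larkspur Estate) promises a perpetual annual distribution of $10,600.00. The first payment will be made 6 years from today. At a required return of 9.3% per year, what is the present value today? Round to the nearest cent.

$73067.14

Value at end of year 5: C / r = $10,600.00 / 0.093 = $113,978.4946
Discount to today: PV = $113,978.4946 / (1 + 0.093)^5 = $113,978.4946 / 1.559915 = $73,067.14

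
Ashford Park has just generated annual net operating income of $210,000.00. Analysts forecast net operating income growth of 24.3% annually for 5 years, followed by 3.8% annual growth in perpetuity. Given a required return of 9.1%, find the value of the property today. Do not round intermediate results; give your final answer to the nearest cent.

$9474765.34

D_1 = 261030.00000
D_2 = 324460.29000
D_3 = 403304.14047
D_4 = 501307.04660
D_5 = 623124.65893
Terminal value at year 5: TV = D_5×(1+g_2)/(r−g_2) = 646803.39597/0.053 = 12203837.65978
P_0 = D_1/(1+r)^1 + D_2/(1+r)^2 + D_3/(1+r)^3 + D_4/(1+r)^4 + D_5/(1+r)^5 + TV/(1+r)^5
    = 239257.56187 + 272591.33768 + 310569.23257 + 353838.27322 + 403135.63117 + 7895373.30487 = 9474765.34138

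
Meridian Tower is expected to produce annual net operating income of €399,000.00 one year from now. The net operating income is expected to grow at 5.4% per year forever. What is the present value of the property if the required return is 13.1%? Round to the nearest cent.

Growing perpetuity: P = D₁ / (r − g) = €399,000.0000 / (0.131 − 0.054) = €5,181,818.18

€5181818.18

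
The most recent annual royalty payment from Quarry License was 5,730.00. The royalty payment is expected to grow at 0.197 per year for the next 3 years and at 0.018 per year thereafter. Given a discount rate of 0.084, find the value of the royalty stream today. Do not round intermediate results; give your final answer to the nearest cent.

140031.12

D_1 = 6858.81000
D_2 = 8209.99557
D_3 = 9827.36470
Terminal value at year 3: TV = D_3×(1+g_2)/(r−g_2) = 10004.25726/0.066 = 151579.65548
P_0 = D_1/(1+r)^1 + D_2/(1+r)^2 + D_3/(1+r)^3 + TV/(1+r)^3
    = 6327.31550 + 6986.89728 + 7715.23620 + 119001.67355 = 140031.12253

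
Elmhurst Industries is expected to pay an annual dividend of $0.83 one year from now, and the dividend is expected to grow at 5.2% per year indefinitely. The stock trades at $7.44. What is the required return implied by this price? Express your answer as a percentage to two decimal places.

P = D₁/(r − g) ⇒ r = D₁/P + g = $0.8300/$7.44 + 0.052 = 0.111559 + 0.052 = 0.163559

16.36%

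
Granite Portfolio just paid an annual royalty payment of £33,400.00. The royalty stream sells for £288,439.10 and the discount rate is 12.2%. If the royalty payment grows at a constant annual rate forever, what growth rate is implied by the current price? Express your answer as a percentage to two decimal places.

P = D₀(1+g)/(r−g) ⇒ P(r−g) = D₀(1+g) ⇒ g(P+D₀) = P·r − D₀
g = (P·r − D₀)/(P + D₀) = (£288,439.10×0.122 − £33,400.00) / (£288,439.10 + £33,400.00) = 0.005560

0.56%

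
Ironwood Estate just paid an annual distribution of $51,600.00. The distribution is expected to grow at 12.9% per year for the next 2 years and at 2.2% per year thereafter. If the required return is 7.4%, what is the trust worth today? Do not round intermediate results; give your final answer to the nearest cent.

$1231929.67

D_1 = 58256.40000
D_2 = 65771.47560
Terminal value at year 2: TV = D_2×(1+g_2)/(r−g_2) = 67218.44806/0.052 = 1292662.46275
P_0 = D_1/(1+r)^1 + D_2/(1+r)^2 + TV/(1+r)^2
    = 54242.45810 + 57020.23761 + 1120666.97769 = 1231929.67340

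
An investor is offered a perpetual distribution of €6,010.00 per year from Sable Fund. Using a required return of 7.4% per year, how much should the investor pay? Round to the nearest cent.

Level perpetuity: PV = C / r = €6,010.00 / 0.074 = €81,216.22

€81216.22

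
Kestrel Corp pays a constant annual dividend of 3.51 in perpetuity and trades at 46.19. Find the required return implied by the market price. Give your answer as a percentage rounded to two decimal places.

P = C/r ⇒ r = C/P = 3.51/46.19 = 0.075990

7.60%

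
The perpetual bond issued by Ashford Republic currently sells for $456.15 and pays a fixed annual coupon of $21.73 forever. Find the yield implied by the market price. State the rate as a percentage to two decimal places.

4.76%

P = C/r ⇒ r = C/P = $21.73/$456.15 = 0.047638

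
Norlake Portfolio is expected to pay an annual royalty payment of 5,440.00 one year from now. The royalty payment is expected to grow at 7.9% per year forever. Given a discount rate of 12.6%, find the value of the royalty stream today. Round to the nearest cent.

115744.68

Growing perpetuity: P = D₁ / (r − g) = 5,440.0000 / (0.126 − 0.079) = 115,744.68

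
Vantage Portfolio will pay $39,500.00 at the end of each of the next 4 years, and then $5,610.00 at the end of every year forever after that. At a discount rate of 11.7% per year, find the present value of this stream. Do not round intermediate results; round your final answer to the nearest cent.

$151538.27

PV of 4-year annuity: $39,500.00 × [1 − (1+0.117)^−4] / 0.117 = 120737.30603
Perpetuity value at year 4: $5,610.00 / 0.117 = 47948.71795
PV of perpetuity: 47948.71795 / (1+0.117)^4 = 30800.96385
Total PV = 120737.30603 + 30800.96385 = 151538.26988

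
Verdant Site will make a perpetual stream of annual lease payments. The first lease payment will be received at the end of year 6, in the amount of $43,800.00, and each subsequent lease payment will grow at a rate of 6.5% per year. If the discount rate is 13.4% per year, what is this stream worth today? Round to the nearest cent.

$338500.84

Value at end of year 5: C₁ / (r − g) = $43,800.00 / (0.134 − 0.065) = $634,782.6087
Discount to today: PV = $634,782.6087 / (1 + 0.134)^5 = $634,782.6087 / 1.875276 = $338,500.84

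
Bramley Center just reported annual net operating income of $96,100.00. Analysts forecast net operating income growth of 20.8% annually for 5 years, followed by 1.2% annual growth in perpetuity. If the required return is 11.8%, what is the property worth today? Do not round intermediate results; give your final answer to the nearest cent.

D_1 = 116088.80000
D_2 = 140235.27040
D_3 = 169404.20664
D_4 = 204640.28162
D_5 = 247205.46020
Terminal value at year 5: TV = D_5×(1+g_2)/(r−g_2) = 250171.92573/0.106 = 2360112.50684
P_0 = D_1/(1+r)^1 + D_2/(1+r)^2 + D_3/(1+r)^3 + D_4/(1+r)^4 + D_5/(1+r)^5 + TV/(1+r)^5
    = 103836.13596 + 112195.03778 + 121226.83867 + 130985.70762 + 141530.17424 + 1351212.60691 = 1960986.50118

$1960986.50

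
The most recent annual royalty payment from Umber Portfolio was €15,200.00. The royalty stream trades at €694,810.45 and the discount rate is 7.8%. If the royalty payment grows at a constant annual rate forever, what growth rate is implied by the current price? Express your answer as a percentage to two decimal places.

P = D₀(1+g)/(r−g) ⇒ P(r−g) = D₀(1+g) ⇒ g(P+D₀) = P·r − D₀
g = (P·r − D₀)/(P + D₀) = (€694,810.45×0.078 − €15,200.00) / (€694,810.45 + €15,200.00) = 0.054922

5.49%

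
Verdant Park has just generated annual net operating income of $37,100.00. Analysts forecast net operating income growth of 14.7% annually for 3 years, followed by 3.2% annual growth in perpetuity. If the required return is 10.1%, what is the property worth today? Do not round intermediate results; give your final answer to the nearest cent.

$748245.12

D_1 = 42553.70000
D_2 = 48809.09390
D_3 = 55984.03070
Terminal value at year 3: TV = D_3×(1+g_2)/(r−g_2) = 57775.51969/0.069 = 837326.37226
P_0 = D_1/(1+r)^1 + D_2/(1+r)^2 + D_3/(1+r)^3 + TV/(1+r)^3
    = 38650.04541 + 40264.85203 + 41947.12560 + 627383.09589 = 748245.11893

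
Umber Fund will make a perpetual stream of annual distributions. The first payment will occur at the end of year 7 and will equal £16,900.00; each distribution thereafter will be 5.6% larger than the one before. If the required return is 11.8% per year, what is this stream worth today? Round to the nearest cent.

Value at end of year 6: C₁ / (r − g) = £16,900.00 / (0.118 − 0.056) = £272,580.6452
Discount to today: PV = £272,580.6452 / (1 + 0.118)^6 = £272,580.6452 / 1.952769 = £139,586.75

£139586.75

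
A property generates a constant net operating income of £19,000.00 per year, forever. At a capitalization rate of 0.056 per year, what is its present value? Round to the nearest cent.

Level perpetuity: PV = C / r = £19,000.00 / 0.056 = £339,285.71

£339285.71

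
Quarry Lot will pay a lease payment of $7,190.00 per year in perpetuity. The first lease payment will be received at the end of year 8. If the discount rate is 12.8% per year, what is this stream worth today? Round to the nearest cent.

$24174.37

Value at end of year 7: C / r = $7,190.00 / 0.128 = $56,171.8750
Discount to today: PV = $56,171.8750 / (1 + 0.128)^7 = $56,171.8750 / 2.323612 = $24,174.37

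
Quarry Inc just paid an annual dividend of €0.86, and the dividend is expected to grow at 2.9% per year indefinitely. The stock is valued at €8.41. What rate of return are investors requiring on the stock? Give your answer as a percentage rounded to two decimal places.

13.42%

D₁ = €0.86 × 1.029 = €0.8849
P = D₁/(r − g) ⇒ r = D₁/P + g = €0.8849/€8.41 + 0.029 = 0.105225 + 0.029 = 0.134225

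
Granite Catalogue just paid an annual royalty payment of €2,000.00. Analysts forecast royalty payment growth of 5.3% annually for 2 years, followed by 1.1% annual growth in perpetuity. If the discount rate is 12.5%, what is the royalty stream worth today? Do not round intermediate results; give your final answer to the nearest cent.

€19163.37

D_1 = 2106.00000
D_2 = 2217.61800
Terminal value at year 2: TV = D_2×(1+g_2)/(r−g_2) = 2242.01180/0.114 = 19666.77016
P_0 = D_1/(1+r)^1 + D_2/(1+r)^2 + TV/(1+r)^2
    = 1872.00000 + 1752.19200 + 15539.17642 = 19163.36842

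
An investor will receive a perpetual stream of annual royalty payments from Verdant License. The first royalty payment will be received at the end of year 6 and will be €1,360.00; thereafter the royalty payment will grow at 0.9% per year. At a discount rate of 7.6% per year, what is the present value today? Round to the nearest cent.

Value at end of year 5: C₁ / (r − g) = €1,360.00 / (0.076 − 0.009) = €20,298.5075
Discount to today: PV = €20,298.5075 / (1 + 0.076)^5 = €20,298.5075 / 1.442319 = €14,073.52

€14073.52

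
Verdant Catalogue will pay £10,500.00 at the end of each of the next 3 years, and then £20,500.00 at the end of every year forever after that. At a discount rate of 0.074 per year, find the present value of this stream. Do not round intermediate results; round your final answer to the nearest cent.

PV of 3-year annuity: £10,500.00 × [1 − (1+0.074)^−3] / 0.074 = 27355.17368
Perpetuity value at year 3: £20,500.00 / 0.074 = 277027.02703
PV of perpetuity: 277027.02703 / (1+0.074)^3 = 223619.30699
Total PV = 27355.17368 + 223619.30699 = 250974.48067

£250974.48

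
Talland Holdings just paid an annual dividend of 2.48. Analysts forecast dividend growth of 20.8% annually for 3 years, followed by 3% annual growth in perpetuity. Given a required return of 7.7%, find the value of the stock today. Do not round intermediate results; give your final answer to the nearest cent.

D_1 = 2.99584
D_2 = 3.61897
D_3 = 4.37172
Terminal value at year 3: TV = D_3×(1+g_2)/(r−g_2) = 4.50287/0.047 = 95.80581
P_0 = D_1/(1+r)^1 + D_2/(1+r)^2 + D_3/(1+r)^3 + TV/(1+r)^3
    = 2.78165 + 3.12000 + 3.49949 + 76.69106 = 86.09220

86.09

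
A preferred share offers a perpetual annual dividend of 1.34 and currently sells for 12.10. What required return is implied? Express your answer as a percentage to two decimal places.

P = C/r ⇒ r = C/P = 1.34/12.10 = 0.110744

11.07%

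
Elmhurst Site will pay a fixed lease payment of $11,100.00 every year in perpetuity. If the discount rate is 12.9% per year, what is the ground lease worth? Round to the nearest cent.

Level perpetuity: PV = C / r = $11,100.00 / 0.129 = $86,046.51

$86046.51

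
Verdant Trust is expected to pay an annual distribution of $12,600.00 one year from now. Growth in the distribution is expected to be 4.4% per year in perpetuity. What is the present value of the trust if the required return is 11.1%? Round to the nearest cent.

Growing perpetuity: P = D₁ / (r − g) = $12,600.0000 / (0.111 − 0.044) = $188,059.70

$188059.70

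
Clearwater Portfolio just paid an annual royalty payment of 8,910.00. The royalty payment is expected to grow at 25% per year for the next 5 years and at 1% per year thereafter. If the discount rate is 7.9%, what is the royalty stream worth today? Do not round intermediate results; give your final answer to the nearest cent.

342913.39

D_1 = 11137.50000
D_2 = 13921.87500
D_3 = 17402.34375
D_4 = 21752.92969
D_5 = 27191.16211
Terminal value at year 5: TV = D_5×(1+g_2)/(r−g_2) = 27463.07373/0.069 = 398015.56131
P_0 = D_1/(1+r)^1 + D_2/(1+r)^2 + D_3/(1+r)^3 + D_4/(1+r)^4 + D_5/(1+r)^5 + TV/(1+r)^5
    = 10322.05746 + 11957.89789 + 13852.98644 + 16048.40875 + 18591.76176 + 272140.28089 = 342913.39320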